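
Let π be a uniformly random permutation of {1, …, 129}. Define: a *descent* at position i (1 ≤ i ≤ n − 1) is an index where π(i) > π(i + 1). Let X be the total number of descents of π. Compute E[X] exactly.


Write X = Σ X_I over i = 1, …, 128, with X_I the indicator of one descent.
There are 128 indicators.
For each fixed i, the pair (π(i), π(i+1)) is a uniformly random ordered pair of distinct values from {1, …, 129}; by symmetry P[π(i) > π(i+1)] = 1/2.
By linearity: E[X] = 128 · (1/2) = (129 − 1) · (1/2) = 64 ≈ 64.000.

E[X] = 64 = 64.000.


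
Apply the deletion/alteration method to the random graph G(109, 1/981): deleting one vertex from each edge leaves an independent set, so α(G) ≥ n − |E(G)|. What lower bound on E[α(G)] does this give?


E[|E(G)|] = C(109, 2)·p = 5886 · (1/981) = 6.
E[α(G)] ≥ n − E[|E(G)|] = 109 − 6 = 103.
Numerically: ≈ 103.00000.
(This is only a lower bound; the true E[α(G)] may be larger.)

E[α(G)] ≥ 103 ≈ 103.00000.


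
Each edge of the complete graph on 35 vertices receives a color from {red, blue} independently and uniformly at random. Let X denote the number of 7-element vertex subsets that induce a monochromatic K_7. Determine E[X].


Let X = Σ_S X_S over the C(35, 7) = 6724520 subsets S of size 7, where X_S = 1 if the K_7 on S is monochromatic.
For a fixed S, the K_7 on S has C(7, 2) = 21 edges. P[all 21 edges red] = (1/2)^21, and likewise for blue, so P[monochromatic] = 2·(1/2)^21 = 2^{1 − 21} = 1/1048576.
Summing: E[X] = C(35, 7) · 2^{1 − 21} = 6724520 · 1/1048576 = 840565/131072.
Numerically: E[X] ≈ 6.413.

E[X] = C(35,7)·2^(1−C(7,2)) = 840565/131072 ≈ 6.413.


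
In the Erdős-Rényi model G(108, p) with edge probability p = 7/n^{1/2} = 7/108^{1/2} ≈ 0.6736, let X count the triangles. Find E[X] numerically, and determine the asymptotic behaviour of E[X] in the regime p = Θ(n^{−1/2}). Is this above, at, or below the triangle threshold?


Number of potential triangles: C(108, 3) = 204156.
Each occurs with probability p³ ≈ (0.6736)³ ≈ 3.056036e-01.
By linearity: E[X] = C(108, 3)·p³ ≈ 204156 · 3.056036e-01 ≈ 62390.8116.
Since α = 1/2 < 1, p = c/n^{1/2} ≫ 1/n is above the triangle threshold p ~ 1/n. Asymptotically E[X] ~ (c³/6)·n^{3(1−α)} = (7³/6)·n^{1.5} → ∞; triangles are abundant w.h.p.

E[X] ≈ 62390.8116; in regime p = Θ(1/n^{1/2}) E[X] diverges (above the triangle threshold p ~ 1/n).


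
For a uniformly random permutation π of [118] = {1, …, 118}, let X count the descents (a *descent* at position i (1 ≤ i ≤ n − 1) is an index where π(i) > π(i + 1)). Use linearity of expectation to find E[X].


Write X = Σ X_I over i = 1, …, 117, with X_I the indicator of one descent.
There are 117 indicators.
For each fixed i, the pair (π(i), π(i+1)) is a uniformly random ordered pair of distinct values from {1, …, 118}; by symmetry P[π(i) > π(i+1)] = 1/2.
By linearity: E[X] = 117 · (1/2) = (118 − 1) · (1/2) = 117/2 ≈ 58.5000.

E[X] = 117/2 = 58.5000.


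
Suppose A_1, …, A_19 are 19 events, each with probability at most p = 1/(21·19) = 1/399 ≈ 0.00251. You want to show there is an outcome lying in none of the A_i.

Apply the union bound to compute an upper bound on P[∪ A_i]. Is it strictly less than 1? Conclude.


Union bound: P[∪_{i=1}^{19} A_i] ≤ Σ_i P[A_i] ≤ 19·p = 19·(1/399) = 1/21.
Numerically: 1/21 ≈ 0.04762.
Is 1/21 < 1? YES.
Since P[∪ A_i] ≤ 1/21 < 1, the complement has P[∩ A_i^c] ≥ 1 − 1/21 = 20/21 > 0, so some outcome avoids every A_i.

19·p = 1/21 ≈ 0.04762; existence CERTIFIED by the union bound.


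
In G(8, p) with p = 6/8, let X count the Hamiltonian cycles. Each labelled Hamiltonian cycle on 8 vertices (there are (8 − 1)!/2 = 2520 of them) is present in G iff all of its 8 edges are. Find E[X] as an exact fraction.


K_8 has (8 − 1)!/2 = 2520 labelled Hamiltonian cycles.
For each such Hamiltonian cycle H, let X_H = 1 if all 8 edges of H are present in G. Then P[X_H = 1] = p^{8} = (3/4)^{8} = 6561/65536.
By linearity: E[X] = Σ_H E[X_H] = 2520 · p^{8} = 2520 · 6561/65536 = 2066715/8192.
Numerically: E[X] ≈ 252.3.

E[X] = 2520 · (3/4)^{8} = 2066715/8192 ≈ 252.3.


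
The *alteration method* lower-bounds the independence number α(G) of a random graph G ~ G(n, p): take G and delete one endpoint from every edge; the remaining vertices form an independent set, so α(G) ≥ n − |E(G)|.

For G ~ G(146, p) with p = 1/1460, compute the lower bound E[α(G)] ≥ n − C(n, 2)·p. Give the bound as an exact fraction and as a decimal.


E[|E(G)|] = C(146, 2)·p = 10585 · (1/1460) = 29/4.
E[α(G)] ≥ n − E[|E(G)|] = 146 − 29/4 = 555/4.
Numerically: ≈ 138.750.
(This is only a lower bound; the true E[α(G)] may be larger.)

E[α(G)] ≥ 555/4 ≈ 138.750.


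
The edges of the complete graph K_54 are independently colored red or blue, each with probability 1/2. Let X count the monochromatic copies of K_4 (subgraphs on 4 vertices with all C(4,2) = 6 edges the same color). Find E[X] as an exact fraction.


Let X = Σ_S X_S over the C(54, 4) = 316251 subsets S of size 4, where X_S = 1 if the K_4 on S is monochromatic.
For a fixed S, the K_4 on S has C(4, 2) = 6 edges. P[all 6 edges red] = (1/2)^6, and likewise for blue, so P[monochromatic] = 2·(1/2)^6 = 2^{1 − 6} = 1/32.
By linearity of expectation: E[X] = C(54, 4) · 2^{1 − 6} = 316251 · 1/32 = 316251/32.
Numerically: E[X] ≈ 9882.8438.

E[X] = C(54,4)·2^(1−C(4,2)) = 316251/32 ≈ 9882.8438.


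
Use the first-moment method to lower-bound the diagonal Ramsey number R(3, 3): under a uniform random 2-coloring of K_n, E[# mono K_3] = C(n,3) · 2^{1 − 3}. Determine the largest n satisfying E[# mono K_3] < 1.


We need C(n, 3) · 2^{1 − 3} < 1, i.e. C(n, 3) < 2^{3 − 1} = 4.
Check values of n near the boundary:
  n = 3: C(3, 3) = 1; 1 < 4? YES
  n = 4: C(4, 3) = 4; 4 < 4? NO
  n = 5: C(5, 3) = 10; 10 < 4? NO
The largest n with C(n, 3) < 4 is n = 3 (where E[X] = 1/4 ≈ 0.2500). Hence R(3, 3) > 3, i.e. R(3, 3) ≥ 4.

Largest n = 3; hence R(3, 3) > 3.


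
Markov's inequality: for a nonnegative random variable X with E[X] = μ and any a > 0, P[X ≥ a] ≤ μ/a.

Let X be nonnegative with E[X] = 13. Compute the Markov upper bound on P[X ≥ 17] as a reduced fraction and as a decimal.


μ = E[X] = 13, a = 17.
Markov: P[X ≥ 17] ≤ μ/a = (13)/17 = 13/17.
Numerically: ≈ 0.7647.
(Since a = 17 > μ = 13.0000, the bound 13/17 is < 1 and informative.)

P[X ≥ 17] ≤ 13/17 ≈ 0.7647.


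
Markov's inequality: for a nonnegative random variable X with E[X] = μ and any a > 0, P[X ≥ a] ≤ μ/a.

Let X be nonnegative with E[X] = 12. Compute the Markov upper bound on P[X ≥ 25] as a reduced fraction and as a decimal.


μ = E[X] = 12, a = 25.
Markov: P[X ≥ 25] ≤ μ/a = (12)/25 = 12/25.
Numerically: ≈ 0.480.
(Since a = 25 > μ = 12.000, the bound 12/25 is < 1 and informative.)

P[X ≥ 25] ≤ 12/25 ≈ 0.480.


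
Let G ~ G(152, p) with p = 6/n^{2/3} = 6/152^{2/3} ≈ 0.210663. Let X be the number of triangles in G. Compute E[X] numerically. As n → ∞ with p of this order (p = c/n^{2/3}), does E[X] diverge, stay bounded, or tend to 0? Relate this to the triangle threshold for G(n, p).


Number of potential triangles: C(152, 3) = 573800.
Each occurs with probability p³ ≈ (0.210663)³ ≈ 9.34903047e-03.
By linearity: E[X] = C(152, 3)·p³ ≈ 573800 · 9.34903047e-03 ≈ 5364.473684.
Since α = 2/3 < 1, p = c/n^{2/3} ≫ 1/n is above the triangle threshold p ~ 1/n. Asymptotically E[X] ~ (c³/6)·n^{3(1−α)} = (6³/6)·n^{1} → ∞; triangles are abundant w.h.p.

E[X] ≈ 5364.473684; in regime p = Θ(1/n^{2/3}) E[X] diverges (above the triangle threshold p ~ 1/n).


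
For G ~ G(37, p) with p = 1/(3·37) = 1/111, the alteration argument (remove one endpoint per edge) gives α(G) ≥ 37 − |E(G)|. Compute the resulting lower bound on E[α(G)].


E[|E(G)|] = C(37, 2)·p = 666 · (1/111) = 6.
E[α(G)] ≥ n − E[|E(G)|] = 37 − 6 = 31.
Numerically: ≈ 31.000.
(This is only a lower bound; the true E[α(G)] may be larger.)

E[α(G)] ≥ 31 ≈ 31.000.


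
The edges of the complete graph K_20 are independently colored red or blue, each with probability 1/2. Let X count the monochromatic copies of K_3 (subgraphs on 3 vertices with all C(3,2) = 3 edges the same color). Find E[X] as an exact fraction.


Let X = Σ_S X_S over the C(20, 3) = 1140 subsets S of size 3, where X_S = 1 if the K_3 on S is monochromatic.
For a fixed S, the K_3 on S has C(3, 2) = 3 edges. P[all 3 edges red] = (1/2)^3, and likewise for blue, so P[monochromatic] = 2·(1/2)^3 = 2^{1 − 3} = 1/4.
By linearity: E[X] = C(20, 3) · 2^{1 − 3} = 1140 · 1/4 = 285.
Numerically: E[X] ≈ 285.0000.

E[X] = C(20,3)·2^(1−C(3,2)) = 285 ≈ 285.0000.


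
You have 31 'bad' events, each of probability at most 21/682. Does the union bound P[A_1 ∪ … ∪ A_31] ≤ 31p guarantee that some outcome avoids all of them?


Union bound: P[∪_{i=1}^{31} A_i] ≤ Σ_i P[A_i] ≤ 31·p = 31·(21/682) = 21/22.
Numerically: 21/22 ≈ 0.95455.
Is 21/22 < 1? YES.
Since P[∪ A_i] ≤ 21/22 < 1, the complement has P[∩ A_i^c] ≥ 1 − 21/22 = 1/22 > 0, so some outcome avoids every A_i.

31·p = 21/22 ≈ 0.95455; existence CERTIFIED by the union bound.


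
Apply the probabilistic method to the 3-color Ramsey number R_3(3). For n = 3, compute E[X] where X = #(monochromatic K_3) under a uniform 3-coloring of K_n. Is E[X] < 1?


E[X] = C(3, 3) · 3^{1 − 3} = 1 · 3^{−2} = 1/9.
As a reduced fraction: E[X] = 1/9 ≈ 0.11111.
Is E[X] < 1? YES.
Since E[X] < 1, there exists a 3-coloring of K_{3} with no monochromatic K_3; hence R_3(3) > 3.

E[X] = 1/9 ≈ 0.11111; E[X] < 1, so R_3(3) > 3.


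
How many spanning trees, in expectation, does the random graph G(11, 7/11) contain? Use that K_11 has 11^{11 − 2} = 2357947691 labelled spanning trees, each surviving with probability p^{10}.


K_11 has 11^{11 − 2} = 2357947691 labelled spanning trees.
For each such spanning tree H, let X_H = 1 if all 10 edges of H are present in G. Then P[X_H = 1] = p^{10} = (7/11)^{10} = 282475249/25937424601.
By linearity of expectation: E[X] = Σ_H E[X_H] = 2357947691 · p^{10} = 2357947691 · 282475249/25937424601 = 282475249/11.
Numerically: E[X] ≈ 2.568e+07.

E[X] = 2357947691 · (7/11)^{10} = 282475249/11 ≈ 2.568e+07.


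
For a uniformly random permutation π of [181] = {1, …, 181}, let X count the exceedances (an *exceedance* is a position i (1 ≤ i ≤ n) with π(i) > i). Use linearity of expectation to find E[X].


Write X = Σ_{i=1}^{181} X_i, where X_i = 1_{π(i) > i}.
For each fixed i, π(i) is uniform over {1, …, 181} (marginal of a uniform permutation), so P[π(i) > i] = (n − i)/n. Summing: Σ_{i=1}^{181} (n − i)/n = (0 + 1 + … + 180)/181 = 181(181 − 1)/(2·181) = (181 − 1)/2.
Hence E[X] = Σ_{i=1}^{181} (181 − i)/181 = 90 ≈ 90.0000.

E[X] = 90 = 90.0000.


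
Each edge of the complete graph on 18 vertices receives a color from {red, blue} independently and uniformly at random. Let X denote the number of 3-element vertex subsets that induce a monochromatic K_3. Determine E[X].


Let X = Σ_S X_S over the C(18, 3) = 816 subsets S of size 3, where X_S = 1 if the K_3 on S is monochromatic.
For a fixed S, the K_3 on S has C(3, 2) = 3 edges. P[all 3 edges red] = (1/2)^3, and likewise for blue, so P[monochromatic] = 2·(1/2)^3 = 2^{1 − 3} = 1/4.
By linearity of expectation: E[X] = C(18, 3) · 2^{1 − 3} = 816 · 1/4 = 204.
Numerically: E[X] ≈ 204.000.

E[X] = C(18,3)·2^(1−C(3,2)) = 204 ≈ 204.000.


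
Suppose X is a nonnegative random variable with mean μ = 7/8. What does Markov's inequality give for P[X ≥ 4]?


μ = E[X] = 7/8, a = 4.
Markov: P[X ≥ 4] ≤ μ/a = (7/8)/4 = 7/32.
Numerically: ≈ 0.21875.
(Since a = 4 > μ = 0.87500, the bound 7/32 is < 1 and informative.)

P[X ≥ 4] ≤ 7/32 ≈ 0.21875.


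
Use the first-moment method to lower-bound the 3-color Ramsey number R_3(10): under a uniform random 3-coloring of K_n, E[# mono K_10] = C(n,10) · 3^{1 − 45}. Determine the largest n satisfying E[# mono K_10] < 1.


We need C(n, 10) · 3^{1 − 45} < 1, i.e. C(n, 10) < 3^{45 − 1} = 984770902183611232881.
Check values of n near the boundary:
  n = 567: C(567, 10) = 873787071273467749398; 873787071273467749398 < 984770902183611232881? YES
  n = 568: C(568, 10) = 889446337783744949208; 889446337783744949208 < 984770902183611232881? YES
  n = 569: C(569, 10) = 905357721286137524328; 905357721286137524328 < 984770902183611232881? YES
  n = 570: C(570, 10) = 921524823451961408691; 921524823451961408691 < 984770902183611232881? YES
  n = 571: C(571, 10) = 937951290893172842001; 937951290893172842001 < 984770902183611232881? YES
  n = 572: C(572, 10) = 954640815642161682606; 954640815642161682606 < 984770902183611232881? YES
  n = 573: C(573, 10) = 971597135635805762226; 971597135635805762226 < 984770902183611232881? YES
  n = 574: C(574, 10) = 988824035203816502691; 988824035203816502691 < 984770902183611232881? NO
The largest n with C(n, 10) < 984770902183611232881 is n = 573 (where E[X] = 35985079097622435638/36472996377170786403 ≈ 0.98662). Hence R_3(10) > 573, i.e. R_3(10) ≥ 574.

Largest n = 573; hence R_3(10) > 573.


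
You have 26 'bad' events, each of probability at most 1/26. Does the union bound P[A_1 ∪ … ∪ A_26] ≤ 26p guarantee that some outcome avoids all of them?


Union bound: P[∪_{i=1}^{26} A_i] ≤ Σ_i P[A_i] ≤ 26·p = 26·(1/26) = 1.
Numerically: 1 ≈ 1.0000.
Is 1 < 1? NO.
Since the bound 1 is ≥ 1, the union bound is uninformative here; it does NOT by itself certify existence.

26·p = 1 ≈ 1.0000; existence NOT certified by the union bound.


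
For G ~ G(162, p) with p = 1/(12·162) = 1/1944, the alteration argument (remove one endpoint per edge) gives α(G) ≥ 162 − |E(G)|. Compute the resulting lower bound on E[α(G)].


E[|E(G)|] = C(162, 2)·p = 13041 · (1/1944) = 161/24.
E[α(G)] ≥ n − E[|E(G)|] = 162 − 161/24 = 3727/24.
Numerically: ≈ 155.292.
(This is only a lower bound; the true E[α(G)] may be larger.)

E[α(G)] ≥ 3727/24 ≈ 155.292.


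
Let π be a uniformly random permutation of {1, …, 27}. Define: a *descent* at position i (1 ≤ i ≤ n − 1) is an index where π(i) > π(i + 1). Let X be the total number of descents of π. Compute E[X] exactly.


Write X = Σ X_I over i = 1, …, 26, with X_I the indicator of one descent.
There are 26 indicators.
For each fixed i, the pair (π(i), π(i+1)) is a uniformly random ordered pair of distinct values from {1, …, 27}; by symmetry P[π(i) > π(i+1)] = 1/2.
By linearity: E[X] = 26 · (1/2) = (27 − 1) · (1/2) = 13 ≈ 13.00000.

E[X] = 13 = 13.00000.


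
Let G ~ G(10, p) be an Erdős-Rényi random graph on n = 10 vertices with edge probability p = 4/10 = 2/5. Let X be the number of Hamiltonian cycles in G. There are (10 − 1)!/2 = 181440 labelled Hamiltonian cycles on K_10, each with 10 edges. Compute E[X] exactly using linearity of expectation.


K_10 has (10 − 1)!/2 = 181440 labelled Hamiltonian cycles.
For each such Hamiltonian cycle H, let X_H = 1 if all 10 edges of H are present in G. Then P[X_H = 1] = p^{10} = (2/5)^{10} = 1024/9765625.
By linearity: E[X] = Σ_H E[X_H] = 181440 · p^{10} = 181440 · 1024/9765625 = 37158912/1953125.
Numerically: E[X] ≈ 19.03.

E[X] = 181440 · (2/5)^{10} = 37158912/1953125 ≈ 19.03.


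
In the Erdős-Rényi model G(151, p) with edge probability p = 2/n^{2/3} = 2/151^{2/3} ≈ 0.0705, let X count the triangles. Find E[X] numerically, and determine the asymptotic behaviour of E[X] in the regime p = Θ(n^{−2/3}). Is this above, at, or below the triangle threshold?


Number of potential triangles: C(151, 3) = 562475.
Each occurs with probability p³ ≈ (0.0705)³ ≈ 3.50862e-04.
By linearity: E[X] = C(151, 3)·p³ ≈ 562475 · 3.50862e-04 ≈ 197.351.
Since α = 2/3 < 1, p = c/n^{2/3} ≫ 1/n is above the triangle threshold p ~ 1/n. Asymptotically E[X] ~ (c³/6)·n^{3(1−α)} = (2³/6)·n^{1} → ∞; triangles are abundant w.h.p.

E[X] ≈ 197.351; in regime p = Θ(1/n^{2/3}) E[X] diverges (above the triangle threshold p ~ 1/n).


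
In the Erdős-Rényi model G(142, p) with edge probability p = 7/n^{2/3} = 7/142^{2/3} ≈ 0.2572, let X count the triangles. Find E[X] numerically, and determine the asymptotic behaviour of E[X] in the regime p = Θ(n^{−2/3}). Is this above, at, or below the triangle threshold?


Number of potential triangles: C(142, 3) = 467180.
Each occurs with probability p³ ≈ (0.2572)³ ≈ 1.701051e-02.
By linearity: E[X] = C(142, 3)·p³ ≈ 467180 · 1.701051e-02 ≈ 7946.9718.
Since α = 2/3 < 1, p = c/n^{2/3} ≫ 1/n is above the triangle threshold p ~ 1/n. Asymptotically E[X] ~ (c³/6)·n^{3(1−α)} = (7³/6)·n^{1} → ∞; triangles are abundant w.h.p.

E[X] ≈ 7946.9718; in regime p = Θ(1/n^{2/3}) E[X] diverges (above the triangle threshold p ~ 1/n).


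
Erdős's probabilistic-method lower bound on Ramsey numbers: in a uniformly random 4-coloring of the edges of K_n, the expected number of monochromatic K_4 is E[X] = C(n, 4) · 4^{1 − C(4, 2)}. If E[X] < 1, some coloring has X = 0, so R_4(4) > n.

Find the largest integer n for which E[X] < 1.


We need C(n, 4) · 4^{1 − 6} < 1, i.e. C(n, 4) < 4^{6 − 1} = 1024.
Check values of n near the boundary:
  n = 9: C(9, 4) = 126; 126 < 1024? YES
  n = 10: C(10, 4) = 210; 210 < 1024? YES
  n = 11: C(11, 4) = 330; 330 < 1024? YES
  n = 12: C(12, 4) = 495; 495 < 1024? YES
  n = 13: C(13, 4) = 715; 715 < 1024? YES
  n = 14: C(14, 4) = 1001; 1001 < 1024? YES
  n = 15: C(15, 4) = 1365; 1365 < 1024? NO
  n = 16: C(16, 4) = 1820; 1820 < 1024? NO
The largest n with C(n, 4) < 1024 is n = 14 (where E[X] = 1001/1024 ≈ 0.978). Hence R_4(4) > 14, i.e. R_4(4) ≥ 15.

Largest n = 14; hence R_4(4) > 14.


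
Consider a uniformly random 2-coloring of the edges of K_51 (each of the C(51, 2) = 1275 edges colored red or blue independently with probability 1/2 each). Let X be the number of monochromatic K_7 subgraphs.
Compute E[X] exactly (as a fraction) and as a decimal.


Let X = Σ_S X_S over the C(51, 7) = 115775100 subsets S of size 7, where X_S = 1 if the K_7 on S is monochromatic.
For a fixed S, the K_7 on S has C(7, 2) = 21 edges. P[all 21 edges red] = (1/2)^21, and likewise for blue, so P[monochromatic] = 2·(1/2)^21 = 2^{1 − 21} = 1/1048576.
Summing: E[X] = C(51, 7) · 2^{1 − 21} = 115775100 · 1/1048576 = 28943775/262144.
Numerically: E[X] ≈ 110.41174.

E[X] = C(51,7)·2^(1−C(7,2)) = 28943775/262144 ≈ 110.41174.


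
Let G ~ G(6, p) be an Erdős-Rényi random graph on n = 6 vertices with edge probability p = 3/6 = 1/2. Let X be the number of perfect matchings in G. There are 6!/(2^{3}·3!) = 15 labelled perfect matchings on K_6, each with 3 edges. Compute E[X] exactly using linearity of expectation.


K_6 has 6!/(2^{3}·3!) = 15 labelled perfect matchings.
For each such perfect matching H, let X_H = 1 if all 3 edges of H are present in G. Then P[X_H = 1] = p^{3} = (1/2)^{3} = 1/8.
By linearity: E[X] = Σ_H E[X_H] = 15 · p^{3} = 15 · 1/8 = 15/8.
Numerically: E[X] ≈ 1.88.

E[X] = 15 · (1/2)^{3} = 15/8 ≈ 1.88.


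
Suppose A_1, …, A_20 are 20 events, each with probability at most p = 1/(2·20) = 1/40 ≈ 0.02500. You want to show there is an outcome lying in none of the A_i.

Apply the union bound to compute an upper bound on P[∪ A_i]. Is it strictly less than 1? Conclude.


Union bound: P[∪_{i=1}^{20} A_i] ≤ Σ_i P[A_i] ≤ 20·p = 20·(1/40) = 1/2.
Numerically: 1/2 ≈ 0.50000.
Is 1/2 < 1? YES.
Since P[∪ A_i] ≤ 1/2 < 1, the complement has P[∩ A_i^c] ≥ 1 − 1/2 = 1/2 > 0, so some outcome avoids every A_i.

20·p = 1/2 ≈ 0.50000; existence CERTIFIED by the union bound.


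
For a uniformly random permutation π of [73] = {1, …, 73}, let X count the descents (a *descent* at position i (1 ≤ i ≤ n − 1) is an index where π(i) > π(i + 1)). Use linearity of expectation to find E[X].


Write X = Σ X_I over i = 1, …, 72, with X_I the indicator of one descent.
There are 72 indicators.
For each fixed i, the pair (π(i), π(i+1)) is a uniformly random ordered pair of distinct values from {1, …, 73}; by symmetry P[π(i) > π(i+1)] = 1/2.
By linearity: E[X] = 72 · (1/2) = (73 − 1) · (1/2) = 36 ≈ 36.000000.

E[X] = 36 = 36.000000.


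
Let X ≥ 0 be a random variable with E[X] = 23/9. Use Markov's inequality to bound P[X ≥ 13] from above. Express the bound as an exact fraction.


μ = E[X] = 23/9, a = 13.
Markov: P[X ≥ 13] ≤ μ/a = (23/9)/13 = 23/117.
Numerically: ≈ 0.1966.
(Since a = 13 > μ = 2.5556, the bound 23/117 is < 1 and informative.)

P[X ≥ 13] ≤ 23/117 ≈ 0.1966.


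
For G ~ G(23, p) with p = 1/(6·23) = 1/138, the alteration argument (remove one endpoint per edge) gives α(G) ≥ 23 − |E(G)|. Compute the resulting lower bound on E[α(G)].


E[|E(G)|] = C(23, 2)·p = 253 · (1/138) = 11/6.
E[α(G)] ≥ n − E[|E(G)|] = 23 − 11/6 = 127/6.
Numerically: ≈ 21.1667.
(This is only a lower bound; the true E[α(G)] may be larger.)

E[α(G)] ≥ 127/6 ≈ 21.1667.


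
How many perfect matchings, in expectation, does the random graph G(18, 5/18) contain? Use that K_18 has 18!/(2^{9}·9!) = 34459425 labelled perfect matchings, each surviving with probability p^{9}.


K_18 has 18!/(2^{9}·9!) = 34459425 labelled perfect matchings.
For each such perfect matching H, let X_H = 1 if all 9 edges of H are present in G. Then P[X_H = 1] = p^{9} = (5/18)^{9} = 1953125/198359290368.
Summing the indicators: E[X] = Σ_H E[X_H] = 34459425 · p^{9} = 34459425 · 1953125/198359290368 = 830908203125/2448880128.
Numerically: E[X] ≈ 339.3.

E[X] = 34459425 · (5/18)^{9} = 830908203125/2448880128 ≈ 339.3.


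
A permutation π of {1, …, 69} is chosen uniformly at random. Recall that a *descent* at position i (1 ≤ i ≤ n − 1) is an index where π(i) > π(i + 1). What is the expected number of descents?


Write X = Σ X_I over i = 1, …, 68, with X_I the indicator of one descent.
There are 68 indicators.
For each fixed i, the pair (π(i), π(i+1)) is a uniformly random ordered pair of distinct values from {1, …, 69}; by symmetry P[π(i) > π(i+1)] = 1/2.
By linearity: E[X] = 68 · (1/2) = (69 − 1) · (1/2) = 34 ≈ 34.000000.

E[X] = 34 = 34.000000.


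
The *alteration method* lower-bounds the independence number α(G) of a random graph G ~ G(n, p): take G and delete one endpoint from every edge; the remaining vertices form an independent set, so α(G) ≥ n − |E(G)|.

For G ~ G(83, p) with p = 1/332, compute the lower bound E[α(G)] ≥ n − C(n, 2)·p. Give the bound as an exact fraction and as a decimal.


E[|E(G)|] = C(83, 2)·p = 3403 · (1/332) = 41/4.
E[α(G)] ≥ n − E[|E(G)|] = 83 − 41/4 = 291/4.
Numerically: ≈ 72.750000.
(This is only a lower bound; the true E[α(G)] may be larger.)

E[α(G)] ≥ 291/4 ≈ 72.750000.


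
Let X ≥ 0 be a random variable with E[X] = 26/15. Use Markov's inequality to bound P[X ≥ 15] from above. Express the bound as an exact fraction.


μ = E[X] = 26/15, a = 15.
Markov: P[X ≥ 15] ≤ μ/a = (26/15)/15 = 26/225.
Numerically: ≈ 0.116.
(Since a = 15 > μ = 1.733, the bound 26/225 is < 1 and informative.)

P[X ≥ 15] ≤ 26/225 ≈ 0.116.


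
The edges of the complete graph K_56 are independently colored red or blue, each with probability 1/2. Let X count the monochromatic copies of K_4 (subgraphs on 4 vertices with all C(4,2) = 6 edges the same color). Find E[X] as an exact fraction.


Let X = Σ_S X_S over the C(56, 4) = 367290 subsets S of size 4, where X_S = 1 if the K_4 on S is monochromatic.
For a fixed S, the K_4 on S has C(4, 2) = 6 edges. P[all 6 edges red] = (1/2)^6, and likewise for blue, so P[monochromatic] = 2·(1/2)^6 = 2^{1 − 6} = 1/32.
By linearity of expectation: E[X] = C(56, 4) · 2^{1 − 6} = 367290 · 1/32 = 183645/16.
Numerically: E[X] ≈ 11477.81250.

E[X] = C(56,4)·2^(1−C(4,2)) = 183645/16 ≈ 11477.81250.


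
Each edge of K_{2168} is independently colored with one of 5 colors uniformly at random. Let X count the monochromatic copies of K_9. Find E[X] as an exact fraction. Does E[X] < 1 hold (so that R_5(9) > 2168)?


E[X] = C(2168, 9) · 5^{1 − 36} = 2867804175977929537095120 · 5^{−35} = 2867804175977929537095120/2910383045673370361328125.
As a reduced fraction: E[X] = 573560835195585907419024/582076609134674072265625 ≈ 0.98537.
Is E[X] < 1? YES.
Since E[X] < 1, there exists a 5-coloring of K_{2168} with no monochromatic K_9; hence R_5(9) > 2168.

E[X] = 573560835195585907419024/582076609134674072265625 ≈ 0.98537; E[X] < 1, so R_5(9) > 2168.


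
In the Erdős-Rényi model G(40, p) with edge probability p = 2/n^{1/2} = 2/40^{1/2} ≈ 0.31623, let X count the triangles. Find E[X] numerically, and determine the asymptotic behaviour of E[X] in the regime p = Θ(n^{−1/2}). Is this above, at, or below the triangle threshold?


Number of potential triangles: C(40, 3) = 9880.
Each occurs with probability p³ ≈ (0.31623)³ ≈ 3.1622777e-02.
By linearity: E[X] = C(40, 3)·p³ ≈ 9880 · 3.1622777e-02 ≈ 312.43303.
Since α = 1/2 < 1, p = c/n^{1/2} ≫ 1/n is above the triangle threshold p ~ 1/n. Asymptotically E[X] ~ (c³/6)·n^{3(1−α)} = (2³/6)·n^{1.5} → ∞; triangles are abundant w.h.p.

E[X] ≈ 312.43303; in regime p = Θ(1/n^{1/2}) E[X] diverges (above the triangle threshold p ~ 1/n).


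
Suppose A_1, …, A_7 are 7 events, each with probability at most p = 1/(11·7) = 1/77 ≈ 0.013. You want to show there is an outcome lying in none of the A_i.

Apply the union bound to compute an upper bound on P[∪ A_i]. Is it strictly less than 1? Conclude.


Union bound: P[∪_{i=1}^{7} A_i] ≤ Σ_i P[A_i] ≤ 7·p = 7·(1/77) = 1/11.
Numerically: 1/11 ≈ 0.091.
Is 1/11 < 1? YES.
Since P[∪ A_i] ≤ 1/11 < 1, the complement has P[∩ A_i^c] ≥ 1 − 1/11 = 10/11 > 0, so some outcome avoids every A_i.

7·p = 1/11 ≈ 0.091; existence CERTIFIED by the union bound.


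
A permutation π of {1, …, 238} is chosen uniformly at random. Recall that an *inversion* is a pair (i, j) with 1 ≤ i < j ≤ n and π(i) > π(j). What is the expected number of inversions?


Write X = Σ X_I over the C(238, 2) = 28203 pairs i < j, with X_I the indicator of one inversion.
There are 28203 indicators.
For each fixed pair i < j, the values π(i) and π(j) are two distinct elements of {1, …, 238} in uniformly random order; by symmetry P[π(i) > π(j)] = 1/2.
By linearity: E[X] = 28203 · (1/2) = C(238, 2) · (1/2) = 28203/2 = 28203/2 ≈ 14101.50000.

E[X] = 28203/2 = 14101.50000.


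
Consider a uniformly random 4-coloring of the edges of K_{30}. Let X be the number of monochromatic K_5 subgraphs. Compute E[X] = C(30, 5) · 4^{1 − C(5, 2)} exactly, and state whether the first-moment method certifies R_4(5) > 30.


E[X] = C(30, 5) · 4^{1 − 10} = 142506 · 4^{−9} = 142506/262144.
As a reduced fraction: E[X] = 71253/131072 ≈ 0.544.
Is E[X] < 1? YES.
Since E[X] < 1, there exists a 4-coloring of K_{30} with no monochromatic K_5; hence R_4(5) > 30.

E[X] = 71253/131072 ≈ 0.544; E[X] < 1, so R_4(5) > 30.


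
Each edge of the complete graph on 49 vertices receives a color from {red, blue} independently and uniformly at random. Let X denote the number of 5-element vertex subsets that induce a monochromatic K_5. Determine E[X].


Let X = Σ_S X_S over the C(49, 5) = 1906884 subsets S of size 5, where X_S = 1 if the K_5 on S is monochromatic.
For a fixed S, the K_5 on S has C(5, 2) = 10 edges. P[all 10 edges red] = (1/2)^10, and likewise for blue, so P[monochromatic] = 2·(1/2)^10 = 2^{1 − 10} = 1/512.
Summing: E[X] = C(49, 5) · 2^{1 − 10} = 1906884 · 1/512 = 476721/128.
Numerically: E[X] ≈ 3724.382812.

E[X] = C(49,5)·2^(1−C(5,2)) = 476721/128 ≈ 3724.382812.


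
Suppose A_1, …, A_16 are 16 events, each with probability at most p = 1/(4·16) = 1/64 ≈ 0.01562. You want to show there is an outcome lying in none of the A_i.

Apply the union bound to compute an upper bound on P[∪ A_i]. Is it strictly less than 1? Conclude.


Union bound: P[∪_{i=1}^{16} A_i] ≤ Σ_i P[A_i] ≤ 16·p = 16·(1/64) = 1/4.
Numerically: 1/4 ≈ 0.25000.
Is 1/4 < 1? YES.
Since P[∪ A_i] ≤ 1/4 < 1, the complement has P[∩ A_i^c] ≥ 1 − 1/4 = 3/4 > 0, so some outcome avoids every A_i.

16·p = 1/4 ≈ 0.25000; existence CERTIFIED by the union bound.


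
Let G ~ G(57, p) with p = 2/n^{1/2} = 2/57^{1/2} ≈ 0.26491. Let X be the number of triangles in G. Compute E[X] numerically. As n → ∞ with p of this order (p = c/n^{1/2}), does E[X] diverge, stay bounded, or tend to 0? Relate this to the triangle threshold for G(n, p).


Number of potential triangles: C(57, 3) = 29260.
Each occurs with probability p³ ≈ (0.26491)³ ≈ 1.8589928e-02.
By linearity: E[X] = C(57, 3)·p³ ≈ 29260 · 1.8589928e-02 ≈ 543.94129.
Since α = 1/2 < 1, p = c/n^{1/2} ≫ 1/n is above the triangle threshold p ~ 1/n. Asymptotically E[X] ~ (c³/6)·n^{3(1−α)} = (2³/6)·n^{1.5} → ∞; triangles are abundant w.h.p.

E[X] ≈ 543.94129; in regime p = Θ(1/n^{1/2}) E[X] diverges (above the triangle threshold p ~ 1/n).


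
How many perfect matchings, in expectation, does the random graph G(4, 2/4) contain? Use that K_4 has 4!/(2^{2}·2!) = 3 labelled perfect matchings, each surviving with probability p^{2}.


K_4 has 4!/(2^{2}·2!) = 3 labelled perfect matchings.
For each such perfect matching H, let X_H = 1 if all 2 edges of H are present in G. Then P[X_H = 1] = p^{2} = (1/2)^{2} = 1/4.
By linearity: E[X] = Σ_H E[X_H] = 3 · p^{2} = 3 · 1/4 = 3/4.
Numerically: E[X] ≈ 0.75.

E[X] = 3 · (1/2)^{2} = 3/4 ≈ 0.75.


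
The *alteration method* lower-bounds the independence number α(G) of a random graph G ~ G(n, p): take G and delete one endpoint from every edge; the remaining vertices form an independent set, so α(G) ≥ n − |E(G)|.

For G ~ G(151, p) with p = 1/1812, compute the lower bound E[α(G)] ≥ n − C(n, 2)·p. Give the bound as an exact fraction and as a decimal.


E[|E(G)|] = C(151, 2)·p = 11325 · (1/1812) = 25/4.
E[α(G)] ≥ n − E[|E(G)|] = 151 − 25/4 = 579/4.
Numerically: ≈ 144.750.
(This is only a lower bound; the true E[α(G)] may be larger.)

E[α(G)] ≥ 579/4 ≈ 144.750.


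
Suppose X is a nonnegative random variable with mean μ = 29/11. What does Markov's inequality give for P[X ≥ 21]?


μ = E[X] = 29/11, a = 21.
Markov: P[X ≥ 21] ≤ μ/a = (29/11)/21 = 29/231.
Numerically: ≈ 0.125541.
(Since a = 21 > μ = 2.636364, the bound 29/231 is < 1 and informative.)

P[X ≥ 21] ≤ 29/231 ≈ 0.125541.


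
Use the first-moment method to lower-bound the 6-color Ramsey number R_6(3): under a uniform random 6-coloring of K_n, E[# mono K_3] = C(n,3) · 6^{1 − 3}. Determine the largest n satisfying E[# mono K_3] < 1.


We need C(n, 3) · 6^{1 − 3} < 1, i.e. C(n, 3) < 6^{3 − 1} = 36.
Check values of n near the boundary:
  n = 3: C(3, 3) = 1; 1 < 36? YES
  n = 4: C(4, 3) = 4; 4 < 36? YES
  n = 5: C(5, 3) = 10; 10 < 36? YES
  n = 6: C(6, 3) = 20; 20 < 36? YES
  n = 7: C(7, 3) = 35; 35 < 36? YES
  n = 8: C(8, 3) = 56; 56 < 36? NO
  n = 9: C(9, 3) = 84; 84 < 36? NO
The largest n with C(n, 3) < 36 is n = 7 (where E[X] = 35/36 ≈ 0.972). Hence R_6(3) > 7, i.e. R_6(3) ≥ 8.

Largest n = 7; hence R_6(3) > 7.


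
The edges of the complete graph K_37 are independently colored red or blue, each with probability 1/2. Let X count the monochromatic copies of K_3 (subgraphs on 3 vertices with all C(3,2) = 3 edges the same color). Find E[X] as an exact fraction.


Let X = Σ_S X_S over the C(37, 3) = 7770 subsets S of size 3, where X_S = 1 if the K_3 on S is monochromatic.
For a fixed S, the K_3 on S has C(3, 2) = 3 edges. P[all 3 edges red] = (1/2)^3, and likewise for blue, so P[monochromatic] = 2·(1/2)^3 = 2^{1 − 3} = 1/4.
By linearity: E[X] = C(37, 3) · 2^{1 − 3} = 7770 · 1/4 = 3885/2.
Numerically: E[X] ≈ 1942.500.

E[X] = C(37,3)·2^(1−C(3,2)) = 3885/2 ≈ 1942.500.


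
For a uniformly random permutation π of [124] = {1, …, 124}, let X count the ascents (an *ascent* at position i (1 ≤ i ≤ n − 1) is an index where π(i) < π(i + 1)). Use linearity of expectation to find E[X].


Write X = Σ X_I over i = 1, …, 123, with X_I the indicator of one ascent.
There are 123 indicators.
For each fixed i, the pair (π(i), π(i+1)) is a uniformly random ordered pair of distinct values from {1, …, 124}; by symmetry P[π(i) < π(i+1)] = 1/2.
By linearity: E[X] = 123 · (1/2) = (124 − 1) · (1/2) = 123/2 ≈ 61.500000.

E[X] = 123/2 = 61.500000.


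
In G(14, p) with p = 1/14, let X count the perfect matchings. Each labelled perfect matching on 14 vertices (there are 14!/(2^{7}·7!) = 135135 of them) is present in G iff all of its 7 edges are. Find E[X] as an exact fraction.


K_14 has 14!/(2^{7}·7!) = 135135 labelled perfect matchings.
For each such perfect matching H, let X_H = 1 if all 7 edges of H are present in G. Then P[X_H = 1] = p^{7} = (1/14)^{7} = 1/105413504.
Summing the indicators: E[X] = Σ_H E[X_H] = 135135 · p^{7} = 135135 · 1/105413504 = 19305/15059072.
Numerically: E[X] ≈ 0.001282.

E[X] = 135135 · (1/14)^{7} = 19305/15059072 ≈ 0.001282.


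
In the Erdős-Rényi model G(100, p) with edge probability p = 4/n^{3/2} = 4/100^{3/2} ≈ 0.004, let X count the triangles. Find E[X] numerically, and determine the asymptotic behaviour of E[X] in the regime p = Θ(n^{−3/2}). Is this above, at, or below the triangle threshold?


Number of potential triangles: C(100, 3) = 161700.
Each occurs with probability p³ ≈ (0.004)³ ≈ 6.4000000e-08.
By linearity: E[X] = C(100, 3)·p³ ≈ 161700 · 6.4000000e-08 ≈ 0.01035.
Since α = 3/2 > 1, p = c/n^{3/2} = o(1/n) is below the triangle threshold p ~ 1/n. Asymptotically E[X] ~ (c³/6)·n^{3(1−α)} = (4³/6)·n^{-1.5} → 0, so by Markov's inequality G has no triangles w.h.p.

E[X] ≈ 0.01035; in regime p = Θ(1/n^{3/2}) E[X] tends to 0 (below the triangle threshold p ~ 1/n).


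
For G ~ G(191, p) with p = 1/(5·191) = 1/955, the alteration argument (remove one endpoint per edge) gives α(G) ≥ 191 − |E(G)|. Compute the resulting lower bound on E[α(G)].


E[|E(G)|] = C(191, 2)·p = 18145 · (1/955) = 19.
E[α(G)] ≥ n − E[|E(G)|] = 191 − 19 = 172.
Numerically: ≈ 172.000.
(This is only a lower bound; the true E[α(G)] may be larger.)

E[α(G)] ≥ 172 ≈ 172.000.


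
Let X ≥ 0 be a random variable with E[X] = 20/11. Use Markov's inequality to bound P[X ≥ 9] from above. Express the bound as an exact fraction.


μ = E[X] = 20/11, a = 9.
Markov: P[X ≥ 9] ≤ μ/a = (20/11)/9 = 20/99.
Numerically: ≈ 0.20202.
(Since a = 9 > μ = 1.81818, the bound 20/99 is < 1 and informative.)

P[X ≥ 9] ≤ 20/99 ≈ 0.20202.


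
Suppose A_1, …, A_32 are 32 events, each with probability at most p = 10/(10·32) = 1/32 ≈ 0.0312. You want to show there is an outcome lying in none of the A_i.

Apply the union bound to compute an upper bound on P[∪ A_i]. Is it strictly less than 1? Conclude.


Union bound: P[∪_{i=1}^{32} A_i] ≤ Σ_i P[A_i] ≤ 32·p = 32·(1/32) = 1.
Numerically: 1 ≈ 1.0000.
Is 1 < 1? NO.
Since the bound 1 is ≥ 1, the union bound is uninformative here; it does NOT by itself certify existence.

32·p = 1 ≈ 1.0000; existence NOT certified by the union bound.


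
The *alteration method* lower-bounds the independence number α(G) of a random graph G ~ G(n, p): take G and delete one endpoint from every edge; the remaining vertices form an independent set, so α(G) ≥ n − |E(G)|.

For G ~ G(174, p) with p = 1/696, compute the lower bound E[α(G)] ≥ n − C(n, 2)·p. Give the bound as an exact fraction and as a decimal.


E[|E(G)|] = C(174, 2)·p = 15051 · (1/696) = 173/8.
E[α(G)] ≥ n − E[|E(G)|] = 174 − 173/8 = 1219/8.
Numerically: ≈ 152.375000.
(This is only a lower bound; the true E[α(G)] may be larger.)

E[α(G)] ≥ 1219/8 ≈ 152.375000.


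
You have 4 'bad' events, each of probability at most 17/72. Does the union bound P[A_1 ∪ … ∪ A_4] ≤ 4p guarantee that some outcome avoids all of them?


Union bound: P[∪_{i=1}^{4} A_i] ≤ Σ_i P[A_i] ≤ 4·p = 4·(17/72) = 17/18.
Numerically: 17/18 ≈ 0.9444444.
Is 17/18 < 1? YES.
Since P[∪ A_i] ≤ 17/18 < 1, the complement has P[∩ A_i^c] ≥ 1 − 17/18 = 1/18 > 0, so some outcome avoids every A_i.

4·p = 17/18 ≈ 0.9444444; existence CERTIFIED by the union bound.


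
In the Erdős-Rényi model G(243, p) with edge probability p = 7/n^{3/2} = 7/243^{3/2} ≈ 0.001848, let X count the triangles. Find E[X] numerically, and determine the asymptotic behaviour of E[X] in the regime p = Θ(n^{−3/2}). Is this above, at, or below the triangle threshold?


Number of potential triangles: C(243, 3) = 2362041.
Each occurs with probability p³ ≈ (0.001848)³ ≈ 6.310531e-09.
By linearity: E[X] = C(243, 3)·p³ ≈ 2362041 · 6.310531e-09 ≈ 0.0149.
Since α = 3/2 > 1, p = c/n^{3/2} = o(1/n) is below the triangle threshold p ~ 1/n. Asymptotically E[X] ~ (c³/6)·n^{3(1−α)} = (7³/6)·n^{-1.5} → 0, so by Markov's inequality G has no triangles w.h.p.

E[X] ≈ 0.0149; in regime p = Θ(1/n^{3/2}) E[X] tends to 0 (below the triangle threshold p ~ 1/n).


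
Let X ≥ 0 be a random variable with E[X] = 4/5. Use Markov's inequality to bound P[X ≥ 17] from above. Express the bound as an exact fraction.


μ = E[X] = 4/5, a = 17.
Markov: P[X ≥ 17] ≤ μ/a = (4/5)/17 = 4/85.
Numerically: ≈ 0.0471.
(Since a = 17 > μ = 0.8000, the bound 4/85 is < 1 and informative.)

P[X ≥ 17] ≤ 4/85 ≈ 0.0471.


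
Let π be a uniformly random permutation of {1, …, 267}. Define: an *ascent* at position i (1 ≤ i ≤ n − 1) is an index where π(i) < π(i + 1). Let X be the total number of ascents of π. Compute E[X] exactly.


Write X = Σ X_I over i = 1, …, 266, with X_I the indicator of one ascent.
There are 266 indicators.
For each fixed i, the pair (π(i), π(i+1)) is a uniformly random ordered pair of distinct values from {1, …, 267}; by symmetry P[π(i) < π(i+1)] = 1/2.
By linearity: E[X] = 266 · (1/2) = (267 − 1) · (1/2) = 133 ≈ 133.000.

E[X] = 133 = 133.000.


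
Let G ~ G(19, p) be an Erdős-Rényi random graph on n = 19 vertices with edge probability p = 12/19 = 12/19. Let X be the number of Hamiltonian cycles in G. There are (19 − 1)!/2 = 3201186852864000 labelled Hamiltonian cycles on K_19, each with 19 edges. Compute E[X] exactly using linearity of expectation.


K_19 has (19 − 1)!/2 = 3201186852864000 labelled Hamiltonian cycles.
For each such Hamiltonian cycle H, let X_H = 1 if all 19 edges of H are present in G. Then P[X_H = 1] = p^{19} = (12/19)^{19} = 319479999370622926848/1978419655660313589123979.
Summing the indicators: E[X] = Σ_H E[X_H] = 3201186852864000 · p^{19} = 3201186852864000 · 319479999370622926848/1978419655660313589123979 = 1022715173738237107931793611292672000/1978419655660313589123979.
Numerically: E[X] ≈ 5.1694e+11.

E[X] = 3201186852864000 · (12/19)^{19} = 1022715173738237107931793611292672000/1978419655660313589123979 ≈ 5.1694e+11.


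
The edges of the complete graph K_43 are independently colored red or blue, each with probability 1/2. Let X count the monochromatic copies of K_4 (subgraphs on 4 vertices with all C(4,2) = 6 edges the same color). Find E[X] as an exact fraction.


Let X = Σ_S X_S over the C(43, 4) = 123410 subsets S of size 4, where X_S = 1 if the K_4 on S is monochromatic.
For a fixed S, the K_4 on S has C(4, 2) = 6 edges. P[all 6 edges red] = (1/2)^6, and likewise for blue, so P[monochromatic] = 2·(1/2)^6 = 2^{1 − 6} = 1/32.
By linearity: E[X] = C(43, 4) · 2^{1 − 6} = 123410 · 1/32 = 61705/16.
Numerically: E[X] ≈ 3856.5625.

E[X] = C(43,4)·2^(1−C(4,2)) = 61705/16 ≈ 3856.5625.


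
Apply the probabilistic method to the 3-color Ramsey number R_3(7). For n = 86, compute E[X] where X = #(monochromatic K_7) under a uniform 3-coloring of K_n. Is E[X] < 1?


E[X] = C(86, 7) · 3^{1 − 21} = 5373200880 · 3^{−20} = 5373200880/3486784401.
As a reduced fraction: E[X] = 199007440/129140163 ≈ 1.54102.
Is E[X] < 1? NO.
Since E[X] ≥ 1, the first-moment bound is inconclusive at n = 86; it does NOT by itself certify R_3(7) > 86.

E[X] = 199007440/129140163 ≈ 1.54102; E[X] ≥ 1; first-moment method inconclusive here.
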